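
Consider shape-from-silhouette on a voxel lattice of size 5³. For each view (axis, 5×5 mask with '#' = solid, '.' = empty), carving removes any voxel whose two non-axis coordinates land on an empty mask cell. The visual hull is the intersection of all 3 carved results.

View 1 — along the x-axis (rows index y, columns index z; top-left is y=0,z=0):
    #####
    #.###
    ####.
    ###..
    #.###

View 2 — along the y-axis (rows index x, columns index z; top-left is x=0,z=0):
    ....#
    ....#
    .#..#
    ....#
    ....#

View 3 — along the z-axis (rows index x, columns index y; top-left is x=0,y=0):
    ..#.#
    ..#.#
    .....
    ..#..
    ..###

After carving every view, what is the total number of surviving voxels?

|visual hull| = 3

before carving: 125 voxels (5×5×5)
after view 1 [x-axis, 20 of 25 cells solid] → remaining = 100
after view 2 [y-axis, 6 of 25 cells solid] → remaining = 18
after view 3 [z-axis, 8 of 25 cells solid] → remaining = 3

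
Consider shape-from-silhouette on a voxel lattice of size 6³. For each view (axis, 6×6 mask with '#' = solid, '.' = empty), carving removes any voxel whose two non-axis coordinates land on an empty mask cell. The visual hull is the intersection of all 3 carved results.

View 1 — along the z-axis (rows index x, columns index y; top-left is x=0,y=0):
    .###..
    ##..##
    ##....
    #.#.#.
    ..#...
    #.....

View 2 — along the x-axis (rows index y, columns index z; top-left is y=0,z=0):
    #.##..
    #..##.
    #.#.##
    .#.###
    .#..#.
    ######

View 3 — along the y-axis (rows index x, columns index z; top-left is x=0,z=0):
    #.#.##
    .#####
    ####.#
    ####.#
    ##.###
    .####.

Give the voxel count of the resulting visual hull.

before carving: 216 voxels (6×6×6)
carve view 1 (along z, XY-mask fill 14/36): 84 voxels remain
carve view 2 (along x, YZ-mask fill 22/36): 47 voxels remain
carve view 3 (along y, XZ-mask fill 28/36): 36 voxels remain

36 voxels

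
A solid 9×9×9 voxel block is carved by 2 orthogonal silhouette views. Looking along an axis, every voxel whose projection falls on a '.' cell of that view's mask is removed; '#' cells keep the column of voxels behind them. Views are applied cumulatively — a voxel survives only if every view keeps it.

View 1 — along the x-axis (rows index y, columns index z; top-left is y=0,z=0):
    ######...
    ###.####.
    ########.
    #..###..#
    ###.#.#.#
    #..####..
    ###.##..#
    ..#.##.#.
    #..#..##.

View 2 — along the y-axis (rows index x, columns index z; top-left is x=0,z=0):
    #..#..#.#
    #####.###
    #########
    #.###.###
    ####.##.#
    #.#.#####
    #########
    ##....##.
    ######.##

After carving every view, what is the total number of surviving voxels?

remaining voxels: 354

start: 9×9×9 = 729 voxels
[1] x-view keeps 51 columns → grid now 459
[2] y-view keeps 63 columns → grid now 354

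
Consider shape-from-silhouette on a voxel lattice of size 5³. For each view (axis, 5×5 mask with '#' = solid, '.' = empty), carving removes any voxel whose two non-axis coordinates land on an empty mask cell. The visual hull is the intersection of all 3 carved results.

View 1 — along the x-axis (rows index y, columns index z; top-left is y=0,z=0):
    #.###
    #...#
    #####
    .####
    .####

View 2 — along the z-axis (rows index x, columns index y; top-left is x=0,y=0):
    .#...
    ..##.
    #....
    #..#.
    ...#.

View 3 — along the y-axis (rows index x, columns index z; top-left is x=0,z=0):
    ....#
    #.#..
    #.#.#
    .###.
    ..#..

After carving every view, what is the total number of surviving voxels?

voxel count = 13

before carving: 125 voxels (5×5×5)
carve view 1 (along x, YZ-mask fill 19/25): 95 voxels remain
carve view 2 (along z, XY-mask fill 7/25): 27 voxels remain
carve view 3 (along y, XZ-mask fill 10/25): 13 voxels remain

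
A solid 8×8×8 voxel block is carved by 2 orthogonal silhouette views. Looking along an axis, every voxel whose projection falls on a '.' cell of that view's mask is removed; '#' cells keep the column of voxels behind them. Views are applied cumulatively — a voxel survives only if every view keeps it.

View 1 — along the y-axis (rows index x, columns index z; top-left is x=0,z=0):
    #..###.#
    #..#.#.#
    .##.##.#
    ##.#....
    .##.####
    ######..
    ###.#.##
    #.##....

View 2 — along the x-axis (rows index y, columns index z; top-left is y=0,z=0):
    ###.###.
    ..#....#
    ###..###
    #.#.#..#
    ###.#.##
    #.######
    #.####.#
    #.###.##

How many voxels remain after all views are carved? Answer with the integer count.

before carving: 512 voxels (8×8×8)
after view 1 [y-axis, 38 of 64 cells solid] → remaining = 304
after view 2 [x-axis, 43 of 64 cells solid] → remaining = 207

|visual hull| = 207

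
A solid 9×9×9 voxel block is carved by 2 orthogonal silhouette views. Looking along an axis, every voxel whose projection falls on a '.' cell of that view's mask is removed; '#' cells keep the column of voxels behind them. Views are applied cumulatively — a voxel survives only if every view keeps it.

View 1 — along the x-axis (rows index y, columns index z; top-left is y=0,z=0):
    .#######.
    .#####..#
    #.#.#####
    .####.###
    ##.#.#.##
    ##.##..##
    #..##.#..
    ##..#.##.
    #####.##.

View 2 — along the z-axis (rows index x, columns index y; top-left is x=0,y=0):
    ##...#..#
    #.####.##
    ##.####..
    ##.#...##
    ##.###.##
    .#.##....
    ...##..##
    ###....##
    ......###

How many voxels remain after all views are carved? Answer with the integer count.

voxel count = 275

start: 9×9×9 = 729 voxels
V1 x: intersect with YZ mask (55 set) -- 495 left
V2 z: intersect with XY mask (44 set) -- 275 left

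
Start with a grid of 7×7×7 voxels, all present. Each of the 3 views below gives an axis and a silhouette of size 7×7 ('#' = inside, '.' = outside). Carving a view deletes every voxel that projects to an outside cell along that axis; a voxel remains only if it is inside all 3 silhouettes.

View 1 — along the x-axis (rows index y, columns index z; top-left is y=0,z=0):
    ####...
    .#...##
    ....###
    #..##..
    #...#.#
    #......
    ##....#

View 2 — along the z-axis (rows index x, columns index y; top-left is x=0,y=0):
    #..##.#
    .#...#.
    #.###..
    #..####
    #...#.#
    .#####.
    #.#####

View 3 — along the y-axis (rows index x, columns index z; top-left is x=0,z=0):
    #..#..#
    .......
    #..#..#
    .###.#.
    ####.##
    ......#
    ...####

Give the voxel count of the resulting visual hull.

voxel count = 41

full grid |V| = 343
V1 x: intersect with YZ mask (20 set) -- 140 left
V2 z: intersect with XY mask (29 set) -- 84 left
V3 y: intersect with XZ mask (21 set) -- 41 left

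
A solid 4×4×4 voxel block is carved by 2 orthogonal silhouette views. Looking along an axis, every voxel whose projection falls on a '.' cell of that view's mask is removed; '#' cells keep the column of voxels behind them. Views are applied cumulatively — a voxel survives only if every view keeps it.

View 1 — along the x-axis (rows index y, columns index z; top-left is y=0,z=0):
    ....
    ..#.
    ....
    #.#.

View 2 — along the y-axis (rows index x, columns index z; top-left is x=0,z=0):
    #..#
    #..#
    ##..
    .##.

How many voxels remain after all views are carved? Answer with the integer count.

initial block: 4^3 = 64
after view 1 [x-axis, 3 of 16 cells solid] → remaining = 12
after view 2 [y-axis, 8 of 16 cells solid] → remaining = 5

voxel count = 5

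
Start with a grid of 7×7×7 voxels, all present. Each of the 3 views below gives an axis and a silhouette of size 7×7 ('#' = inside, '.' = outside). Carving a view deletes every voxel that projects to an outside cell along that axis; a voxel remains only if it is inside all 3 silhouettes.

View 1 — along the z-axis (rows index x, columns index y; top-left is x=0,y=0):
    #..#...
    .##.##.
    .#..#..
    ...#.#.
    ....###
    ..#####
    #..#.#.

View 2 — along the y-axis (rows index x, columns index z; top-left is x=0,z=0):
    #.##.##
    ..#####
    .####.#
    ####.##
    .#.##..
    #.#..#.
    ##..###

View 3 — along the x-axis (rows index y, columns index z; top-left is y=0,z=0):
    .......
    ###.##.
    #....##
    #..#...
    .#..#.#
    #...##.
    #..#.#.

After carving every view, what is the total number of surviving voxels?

before carving: 343 voxels (7×7×7)
carve view 1 (along z, XY-mask fill 21/49): 147 voxels remain
carve view 2 (along y, XZ-mask fill 32/49): 91 voxels remain
carve view 3 (along x, YZ-mask fill 19/49): 36 voxels remain

voxel count = 36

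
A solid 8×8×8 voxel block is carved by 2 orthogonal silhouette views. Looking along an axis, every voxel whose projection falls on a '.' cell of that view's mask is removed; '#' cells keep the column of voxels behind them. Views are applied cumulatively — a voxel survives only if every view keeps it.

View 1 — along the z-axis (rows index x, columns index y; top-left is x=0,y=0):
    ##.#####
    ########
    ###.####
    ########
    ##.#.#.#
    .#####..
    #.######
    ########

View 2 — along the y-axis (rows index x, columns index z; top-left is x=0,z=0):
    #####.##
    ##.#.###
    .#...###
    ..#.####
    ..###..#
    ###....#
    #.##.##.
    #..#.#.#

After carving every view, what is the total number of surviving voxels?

272 voxels

before carving: 512 voxels (8×8×8)
step 1: project along z, AND mask (55/64) → |grid| = 440
step 2: project along y, AND mask (39/64) → |grid| = 272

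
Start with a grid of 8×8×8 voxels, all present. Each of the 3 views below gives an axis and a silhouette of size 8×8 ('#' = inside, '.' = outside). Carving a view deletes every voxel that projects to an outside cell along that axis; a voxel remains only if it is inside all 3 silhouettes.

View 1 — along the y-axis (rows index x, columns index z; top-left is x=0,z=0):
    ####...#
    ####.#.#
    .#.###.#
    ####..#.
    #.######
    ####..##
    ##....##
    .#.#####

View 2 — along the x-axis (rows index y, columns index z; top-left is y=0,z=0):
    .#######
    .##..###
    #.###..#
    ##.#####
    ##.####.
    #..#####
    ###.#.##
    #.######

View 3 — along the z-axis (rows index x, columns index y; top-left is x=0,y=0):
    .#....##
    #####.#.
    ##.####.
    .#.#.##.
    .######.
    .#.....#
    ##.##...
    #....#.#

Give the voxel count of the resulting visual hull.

start: 8×8×8 = 512 voxels
V1 y: intersect with XZ mask (44 set) -- 352 left
V2 x: intersect with YZ mask (49 set) -- 267 left
V3 z: intersect with XY mask (34 set) -- 144 left

|visual hull| = 144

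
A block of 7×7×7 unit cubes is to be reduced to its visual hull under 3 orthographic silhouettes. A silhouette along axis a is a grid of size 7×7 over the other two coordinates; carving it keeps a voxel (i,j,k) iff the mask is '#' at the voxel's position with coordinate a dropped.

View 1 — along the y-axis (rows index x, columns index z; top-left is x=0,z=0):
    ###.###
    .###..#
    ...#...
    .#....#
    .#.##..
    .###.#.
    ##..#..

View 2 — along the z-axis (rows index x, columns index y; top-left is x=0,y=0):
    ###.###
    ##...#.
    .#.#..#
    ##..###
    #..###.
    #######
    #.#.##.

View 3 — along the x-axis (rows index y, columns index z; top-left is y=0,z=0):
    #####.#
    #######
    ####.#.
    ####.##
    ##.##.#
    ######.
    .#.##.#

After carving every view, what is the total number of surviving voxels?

initial block: 7^3 = 343
  1. axis=1 (XZ plane), |mask|=23  ⇒  voxels=161
  2. axis=2 (XY plane), |mask|=32  ⇒  voxels=113
  3. axis=0 (YZ plane), |mask|=39  ⇒  voxels=95

remaining voxels: 95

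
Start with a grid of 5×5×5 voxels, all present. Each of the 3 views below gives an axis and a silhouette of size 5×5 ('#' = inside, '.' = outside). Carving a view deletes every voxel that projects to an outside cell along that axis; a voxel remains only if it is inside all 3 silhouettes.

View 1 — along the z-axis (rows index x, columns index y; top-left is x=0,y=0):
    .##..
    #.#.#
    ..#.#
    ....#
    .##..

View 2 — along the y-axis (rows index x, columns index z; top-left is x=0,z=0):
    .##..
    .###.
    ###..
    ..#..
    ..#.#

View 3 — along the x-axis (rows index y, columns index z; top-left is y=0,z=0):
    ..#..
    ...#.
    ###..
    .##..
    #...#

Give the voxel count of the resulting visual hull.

start: 5×5×5 = 125 voxels
after view 1 [z-axis, 10 of 25 cells solid] → remaining = 50
after view 2 [y-axis, 11 of 25 cells solid] → remaining = 24
after view 3 [x-axis, 9 of 25 cells solid] → remaining = 10

|visual hull| = 10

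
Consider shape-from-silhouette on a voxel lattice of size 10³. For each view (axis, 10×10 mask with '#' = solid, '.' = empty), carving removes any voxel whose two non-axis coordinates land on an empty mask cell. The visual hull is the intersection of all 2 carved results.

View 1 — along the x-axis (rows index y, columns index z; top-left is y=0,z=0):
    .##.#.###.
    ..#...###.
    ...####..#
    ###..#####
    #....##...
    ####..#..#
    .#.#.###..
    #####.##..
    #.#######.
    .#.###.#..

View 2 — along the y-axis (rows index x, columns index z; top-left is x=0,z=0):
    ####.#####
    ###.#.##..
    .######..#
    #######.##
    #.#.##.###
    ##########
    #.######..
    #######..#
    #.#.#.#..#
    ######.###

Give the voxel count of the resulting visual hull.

|visual hull| = 440

start: 10×10×10 = 1000 voxels
carve view 1 (along x, YZ-mask fill 57/100): 570 voxels remain
carve view 2 (along y, XZ-mask fill 77/100): 440 voxels remain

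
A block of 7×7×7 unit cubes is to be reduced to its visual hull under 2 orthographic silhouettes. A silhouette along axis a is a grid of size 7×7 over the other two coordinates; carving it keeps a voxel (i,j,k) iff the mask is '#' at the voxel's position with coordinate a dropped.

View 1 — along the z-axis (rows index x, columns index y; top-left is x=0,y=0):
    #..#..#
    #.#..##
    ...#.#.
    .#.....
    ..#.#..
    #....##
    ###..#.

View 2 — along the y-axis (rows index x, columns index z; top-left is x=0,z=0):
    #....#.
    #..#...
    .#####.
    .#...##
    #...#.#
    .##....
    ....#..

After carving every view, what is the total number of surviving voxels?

full grid |V| = 343
after view 1 [z-axis, 19 of 49 cells solid] → remaining = 133
after view 2 [y-axis, 18 of 49 cells solid] → remaining = 43

remaining voxels: 43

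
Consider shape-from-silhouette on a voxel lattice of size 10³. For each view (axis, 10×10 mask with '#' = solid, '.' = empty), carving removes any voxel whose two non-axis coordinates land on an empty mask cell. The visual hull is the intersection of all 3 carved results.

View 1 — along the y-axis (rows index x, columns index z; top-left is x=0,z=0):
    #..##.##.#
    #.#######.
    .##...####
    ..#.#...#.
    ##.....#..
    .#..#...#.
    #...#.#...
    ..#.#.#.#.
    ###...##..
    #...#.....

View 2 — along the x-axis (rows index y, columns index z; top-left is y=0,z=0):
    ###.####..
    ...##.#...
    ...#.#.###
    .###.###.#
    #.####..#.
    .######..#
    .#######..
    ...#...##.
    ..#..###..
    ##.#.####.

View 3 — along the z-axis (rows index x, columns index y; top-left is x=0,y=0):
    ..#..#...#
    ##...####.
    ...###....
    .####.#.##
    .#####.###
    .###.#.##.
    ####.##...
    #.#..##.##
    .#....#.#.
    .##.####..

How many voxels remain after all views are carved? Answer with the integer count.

112 voxels

full grid |V| = 1000
[1] y-view keeps 43 columns → grid now 430
[2] x-view keeps 56 columns → grid now 230
[3] z-view keeps 54 columns → grid now 112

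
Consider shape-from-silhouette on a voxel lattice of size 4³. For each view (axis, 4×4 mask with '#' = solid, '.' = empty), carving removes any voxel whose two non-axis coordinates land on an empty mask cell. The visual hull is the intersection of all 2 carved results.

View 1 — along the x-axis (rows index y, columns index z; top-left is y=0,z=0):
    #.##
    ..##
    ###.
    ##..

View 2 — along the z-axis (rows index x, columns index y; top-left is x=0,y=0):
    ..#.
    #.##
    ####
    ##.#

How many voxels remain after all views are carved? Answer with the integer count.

start: 4×4×4 = 64 voxels
after view 1 [x-axis, 10 of 16 cells solid] → remaining = 40
after view 2 [z-axis, 11 of 16 cells solid] → remaining = 28

|visual hull| = 28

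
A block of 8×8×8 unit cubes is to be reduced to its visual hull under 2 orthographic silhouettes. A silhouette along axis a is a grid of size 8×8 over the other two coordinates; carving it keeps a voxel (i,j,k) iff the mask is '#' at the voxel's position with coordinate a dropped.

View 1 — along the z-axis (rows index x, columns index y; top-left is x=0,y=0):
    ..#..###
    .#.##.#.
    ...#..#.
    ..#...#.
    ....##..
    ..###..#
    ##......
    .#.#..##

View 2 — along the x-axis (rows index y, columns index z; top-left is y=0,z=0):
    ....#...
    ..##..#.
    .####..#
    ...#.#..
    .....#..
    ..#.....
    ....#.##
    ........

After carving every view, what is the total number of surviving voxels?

53 voxels

before carving: 512 voxels (8×8×8)
carve view 1 (along z, XY-mask fill 24/64): 192 voxels remain
carve view 2 (along x, YZ-mask fill 16/64): 53 voxels remain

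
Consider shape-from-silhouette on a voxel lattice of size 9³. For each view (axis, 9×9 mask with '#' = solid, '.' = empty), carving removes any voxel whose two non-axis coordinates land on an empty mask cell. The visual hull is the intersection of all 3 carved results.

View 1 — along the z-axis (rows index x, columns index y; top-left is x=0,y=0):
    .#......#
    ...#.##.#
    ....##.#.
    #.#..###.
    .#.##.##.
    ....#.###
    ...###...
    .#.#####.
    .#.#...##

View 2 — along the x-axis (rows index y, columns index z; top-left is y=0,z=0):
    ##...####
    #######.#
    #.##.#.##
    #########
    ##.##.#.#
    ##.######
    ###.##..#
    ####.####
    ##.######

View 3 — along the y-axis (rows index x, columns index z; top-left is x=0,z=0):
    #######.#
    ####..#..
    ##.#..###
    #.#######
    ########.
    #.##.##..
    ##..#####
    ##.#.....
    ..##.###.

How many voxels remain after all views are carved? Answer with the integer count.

start: 9×9×9 = 729 voxels
carve view 1 (along z, XY-mask fill 36/81): 324 voxels remain
carve view 2 (along x, YZ-mask fill 65/81): 269 voxels remain
carve view 3 (along y, XZ-mask fill 55/81): 179 voxels remain

remaining voxels: 179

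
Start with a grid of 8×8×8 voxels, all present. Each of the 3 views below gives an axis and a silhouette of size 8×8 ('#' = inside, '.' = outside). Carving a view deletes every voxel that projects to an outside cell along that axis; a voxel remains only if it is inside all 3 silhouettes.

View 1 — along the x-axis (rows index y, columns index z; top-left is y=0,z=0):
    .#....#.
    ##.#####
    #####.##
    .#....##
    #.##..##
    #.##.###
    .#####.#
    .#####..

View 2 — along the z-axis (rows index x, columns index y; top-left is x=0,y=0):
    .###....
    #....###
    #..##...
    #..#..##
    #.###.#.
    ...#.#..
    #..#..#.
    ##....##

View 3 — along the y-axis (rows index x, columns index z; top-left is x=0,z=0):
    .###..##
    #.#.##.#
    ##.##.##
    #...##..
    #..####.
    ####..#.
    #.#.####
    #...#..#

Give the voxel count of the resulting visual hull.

voxel count = 67

full grid |V| = 512
after view 1 [x-axis, 41 of 64 cells solid] → remaining = 328
after view 2 [z-axis, 28 of 64 cells solid] → remaining = 125
after view 3 [y-axis, 38 of 64 cells solid] → remaining = 67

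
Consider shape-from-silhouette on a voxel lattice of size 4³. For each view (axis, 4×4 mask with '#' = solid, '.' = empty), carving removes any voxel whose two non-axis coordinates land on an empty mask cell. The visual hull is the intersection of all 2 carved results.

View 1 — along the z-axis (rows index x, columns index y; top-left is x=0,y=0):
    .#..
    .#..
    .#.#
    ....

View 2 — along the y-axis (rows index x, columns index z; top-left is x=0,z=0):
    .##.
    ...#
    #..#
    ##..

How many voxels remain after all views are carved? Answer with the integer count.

start: 4×4×4 = 64 voxels
[1] z-view keeps 4 columns → grid now 16
[2] y-view keeps 7 columns → grid now 7

7 voxels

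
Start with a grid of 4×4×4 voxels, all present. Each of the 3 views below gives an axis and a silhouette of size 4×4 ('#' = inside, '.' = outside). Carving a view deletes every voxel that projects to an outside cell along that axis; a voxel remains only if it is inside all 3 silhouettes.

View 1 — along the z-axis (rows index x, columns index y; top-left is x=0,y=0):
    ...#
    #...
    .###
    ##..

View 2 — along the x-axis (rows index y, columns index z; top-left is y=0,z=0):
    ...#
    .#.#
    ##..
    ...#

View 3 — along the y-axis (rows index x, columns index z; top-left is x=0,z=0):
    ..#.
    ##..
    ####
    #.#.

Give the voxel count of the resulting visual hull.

initial block: 4^3 = 64
carve view 1 (along z, XY-mask fill 7/16): 28 voxels remain
carve view 2 (along x, YZ-mask fill 6/16): 10 voxels remain
carve view 3 (along y, XZ-mask fill 9/16): 5 voxels remain

|visual hull| = 5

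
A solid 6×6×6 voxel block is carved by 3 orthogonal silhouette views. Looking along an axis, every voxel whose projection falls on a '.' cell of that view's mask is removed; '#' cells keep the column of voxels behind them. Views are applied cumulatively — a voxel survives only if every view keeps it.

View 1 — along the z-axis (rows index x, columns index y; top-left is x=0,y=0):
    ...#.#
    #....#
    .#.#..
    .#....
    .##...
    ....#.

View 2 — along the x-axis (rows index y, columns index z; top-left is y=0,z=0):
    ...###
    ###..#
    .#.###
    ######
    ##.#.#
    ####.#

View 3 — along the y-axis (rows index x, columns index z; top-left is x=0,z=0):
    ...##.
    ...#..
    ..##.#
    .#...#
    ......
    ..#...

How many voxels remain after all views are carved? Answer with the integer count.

voxel count = 12

before carving: 216 voxels (6×6×6)
step 1: project along z, AND mask (10/36) → |grid| = 60
step 2: project along x, AND mask (26/36) → |grid| = 45
step 3: project along y, AND mask (9/36) → |grid| = 12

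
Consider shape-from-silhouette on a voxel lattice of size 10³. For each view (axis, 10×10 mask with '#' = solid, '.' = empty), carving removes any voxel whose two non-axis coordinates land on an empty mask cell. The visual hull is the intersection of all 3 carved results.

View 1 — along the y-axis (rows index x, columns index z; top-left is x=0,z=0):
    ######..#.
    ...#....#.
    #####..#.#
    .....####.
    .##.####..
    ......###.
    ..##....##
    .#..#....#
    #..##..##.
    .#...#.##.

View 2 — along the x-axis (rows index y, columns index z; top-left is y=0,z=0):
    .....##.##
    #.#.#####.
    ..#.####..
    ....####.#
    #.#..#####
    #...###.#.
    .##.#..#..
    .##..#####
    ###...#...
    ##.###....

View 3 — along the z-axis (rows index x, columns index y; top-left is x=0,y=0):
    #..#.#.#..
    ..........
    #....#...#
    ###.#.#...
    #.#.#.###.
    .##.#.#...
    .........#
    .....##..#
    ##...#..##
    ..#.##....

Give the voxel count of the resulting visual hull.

before carving: 1000 voxels (10×10×10)
step 1: project along y, AND mask (45/100) → |grid| = 450
step 2: project along x, AND mask (53/100) → |grid| = 233
step 3: project along z, AND mask (34/100) → |grid| = 91

voxel count = 91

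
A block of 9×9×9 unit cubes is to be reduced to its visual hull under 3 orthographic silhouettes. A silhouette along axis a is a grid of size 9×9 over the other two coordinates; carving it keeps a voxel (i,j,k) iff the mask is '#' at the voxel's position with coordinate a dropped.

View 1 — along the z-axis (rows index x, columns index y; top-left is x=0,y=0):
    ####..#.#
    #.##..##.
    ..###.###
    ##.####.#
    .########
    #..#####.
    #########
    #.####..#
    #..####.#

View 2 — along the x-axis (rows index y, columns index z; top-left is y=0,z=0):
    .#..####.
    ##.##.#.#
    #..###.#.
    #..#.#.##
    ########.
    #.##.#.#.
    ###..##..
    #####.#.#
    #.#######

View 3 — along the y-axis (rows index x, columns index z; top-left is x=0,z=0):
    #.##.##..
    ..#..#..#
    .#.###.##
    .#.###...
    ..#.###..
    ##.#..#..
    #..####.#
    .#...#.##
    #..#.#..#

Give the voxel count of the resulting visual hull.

remaining voxels: 180

initial block: 9^3 = 729
step 1: project along z, AND mask (59/81) → |grid| = 531
step 2: project along x, AND mask (54/81) → |grid| = 351
step 3: project along y, AND mask (40/81) → |grid| = 180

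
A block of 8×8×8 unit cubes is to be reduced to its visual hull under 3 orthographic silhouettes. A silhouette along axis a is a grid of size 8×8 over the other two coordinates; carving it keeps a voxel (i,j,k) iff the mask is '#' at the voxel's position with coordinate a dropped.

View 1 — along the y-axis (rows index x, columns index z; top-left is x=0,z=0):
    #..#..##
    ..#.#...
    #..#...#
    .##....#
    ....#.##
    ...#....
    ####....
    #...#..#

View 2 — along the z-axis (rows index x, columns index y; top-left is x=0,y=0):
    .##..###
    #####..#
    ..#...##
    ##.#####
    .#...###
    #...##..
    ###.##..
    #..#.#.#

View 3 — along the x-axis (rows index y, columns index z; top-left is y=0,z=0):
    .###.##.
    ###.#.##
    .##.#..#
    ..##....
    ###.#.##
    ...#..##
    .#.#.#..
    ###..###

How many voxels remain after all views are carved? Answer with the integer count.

62 voxels

full grid |V| = 512
[1] y-view keeps 23 columns → grid now 184
[2] z-view keeps 37 columns → grid now 109
[3] x-view keeps 35 columns → grid now 62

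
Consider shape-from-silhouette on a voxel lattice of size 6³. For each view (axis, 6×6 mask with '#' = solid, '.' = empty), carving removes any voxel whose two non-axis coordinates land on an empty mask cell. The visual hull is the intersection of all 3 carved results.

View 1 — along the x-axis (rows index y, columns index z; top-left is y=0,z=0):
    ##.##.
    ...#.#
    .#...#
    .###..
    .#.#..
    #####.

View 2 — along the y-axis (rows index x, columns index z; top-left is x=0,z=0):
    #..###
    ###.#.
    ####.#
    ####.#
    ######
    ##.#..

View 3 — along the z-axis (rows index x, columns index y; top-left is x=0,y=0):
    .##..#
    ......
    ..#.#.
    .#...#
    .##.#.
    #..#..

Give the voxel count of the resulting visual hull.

initial block: 6^3 = 216
carve view 1 (along x, YZ-mask fill 18/36): 108 voxels remain
carve view 2 (along y, XZ-mask fill 27/36): 84 voxels remain
carve view 3 (along z, XY-mask fill 12/36): 27 voxels remain

remaining voxels: 27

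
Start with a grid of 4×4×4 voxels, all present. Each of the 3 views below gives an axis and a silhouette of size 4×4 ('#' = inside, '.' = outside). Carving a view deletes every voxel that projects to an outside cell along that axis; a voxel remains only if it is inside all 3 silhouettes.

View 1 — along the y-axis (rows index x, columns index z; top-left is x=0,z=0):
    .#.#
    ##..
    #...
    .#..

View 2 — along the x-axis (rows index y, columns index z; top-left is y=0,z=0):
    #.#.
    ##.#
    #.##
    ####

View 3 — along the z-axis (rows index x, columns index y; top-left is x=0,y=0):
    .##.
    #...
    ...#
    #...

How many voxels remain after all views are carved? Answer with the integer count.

5 voxels

full grid |V| = 64
carve view 1 (along y, XZ-mask fill 6/16): 24 voxels remain
carve view 2 (along x, YZ-mask fill 12/16): 17 voxels remain
carve view 3 (along z, XY-mask fill 5/16): 5 voxels remain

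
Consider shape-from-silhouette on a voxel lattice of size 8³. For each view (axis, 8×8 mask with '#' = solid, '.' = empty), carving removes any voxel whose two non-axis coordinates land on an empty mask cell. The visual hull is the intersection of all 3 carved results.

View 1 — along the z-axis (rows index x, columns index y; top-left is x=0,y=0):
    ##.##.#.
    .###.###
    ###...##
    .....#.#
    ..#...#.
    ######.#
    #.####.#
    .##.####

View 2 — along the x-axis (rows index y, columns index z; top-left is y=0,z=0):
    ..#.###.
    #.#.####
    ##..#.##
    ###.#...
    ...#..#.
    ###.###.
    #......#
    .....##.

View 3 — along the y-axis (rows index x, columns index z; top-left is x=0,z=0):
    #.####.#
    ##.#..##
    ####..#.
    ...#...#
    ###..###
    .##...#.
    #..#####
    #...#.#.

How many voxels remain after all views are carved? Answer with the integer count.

start: 8×8×8 = 512 voxels
after view 1 [z-axis, 39 of 64 cells solid] → remaining = 312
after view 2 [x-axis, 31 of 64 cells solid] → remaining = 152
after view 3 [y-axis, 36 of 64 cells solid] → remaining = 87

voxel count = 87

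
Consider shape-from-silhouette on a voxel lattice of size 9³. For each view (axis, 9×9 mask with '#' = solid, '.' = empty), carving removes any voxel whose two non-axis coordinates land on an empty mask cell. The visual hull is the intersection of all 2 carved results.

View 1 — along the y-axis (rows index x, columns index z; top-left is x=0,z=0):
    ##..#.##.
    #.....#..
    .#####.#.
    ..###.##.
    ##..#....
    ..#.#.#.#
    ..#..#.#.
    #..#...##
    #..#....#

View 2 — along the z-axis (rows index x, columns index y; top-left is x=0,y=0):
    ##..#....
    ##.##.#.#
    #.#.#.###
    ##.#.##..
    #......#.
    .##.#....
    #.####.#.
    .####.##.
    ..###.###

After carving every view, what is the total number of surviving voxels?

full grid |V| = 729
V1 y: intersect with XZ mask (35 set) -- 315 left
V2 z: intersect with XY mask (43 set) -- 166 left

|visual hull| = 166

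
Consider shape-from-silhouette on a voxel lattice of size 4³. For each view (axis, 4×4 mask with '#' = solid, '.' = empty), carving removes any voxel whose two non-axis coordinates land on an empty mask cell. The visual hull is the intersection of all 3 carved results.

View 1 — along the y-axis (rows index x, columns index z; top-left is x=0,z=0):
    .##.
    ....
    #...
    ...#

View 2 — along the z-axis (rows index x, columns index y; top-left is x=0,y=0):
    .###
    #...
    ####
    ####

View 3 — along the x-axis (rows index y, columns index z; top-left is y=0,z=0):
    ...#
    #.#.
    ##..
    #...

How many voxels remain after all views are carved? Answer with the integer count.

remaining voxels: 6

start: 4×4×4 = 64 voxels
step 1: project along y, AND mask (4/16) → |grid| = 16
step 2: project along z, AND mask (12/16) → |grid| = 14
step 3: project along x, AND mask (6/16) → |grid| = 6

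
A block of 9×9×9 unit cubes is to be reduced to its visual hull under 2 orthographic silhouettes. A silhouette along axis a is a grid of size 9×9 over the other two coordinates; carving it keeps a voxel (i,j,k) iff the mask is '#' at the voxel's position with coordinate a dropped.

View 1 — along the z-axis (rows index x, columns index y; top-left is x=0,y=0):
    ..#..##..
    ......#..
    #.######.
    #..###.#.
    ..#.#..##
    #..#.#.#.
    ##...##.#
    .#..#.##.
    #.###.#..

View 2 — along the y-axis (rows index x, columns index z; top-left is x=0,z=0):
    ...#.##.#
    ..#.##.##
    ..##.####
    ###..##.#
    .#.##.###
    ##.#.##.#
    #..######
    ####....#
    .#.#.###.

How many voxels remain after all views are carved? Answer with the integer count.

remaining voxels: 217

before carving: 729 voxels (9×9×9)
[1] z-view keeps 38 columns → grid now 342
[2] y-view keeps 50 columns → grid now 217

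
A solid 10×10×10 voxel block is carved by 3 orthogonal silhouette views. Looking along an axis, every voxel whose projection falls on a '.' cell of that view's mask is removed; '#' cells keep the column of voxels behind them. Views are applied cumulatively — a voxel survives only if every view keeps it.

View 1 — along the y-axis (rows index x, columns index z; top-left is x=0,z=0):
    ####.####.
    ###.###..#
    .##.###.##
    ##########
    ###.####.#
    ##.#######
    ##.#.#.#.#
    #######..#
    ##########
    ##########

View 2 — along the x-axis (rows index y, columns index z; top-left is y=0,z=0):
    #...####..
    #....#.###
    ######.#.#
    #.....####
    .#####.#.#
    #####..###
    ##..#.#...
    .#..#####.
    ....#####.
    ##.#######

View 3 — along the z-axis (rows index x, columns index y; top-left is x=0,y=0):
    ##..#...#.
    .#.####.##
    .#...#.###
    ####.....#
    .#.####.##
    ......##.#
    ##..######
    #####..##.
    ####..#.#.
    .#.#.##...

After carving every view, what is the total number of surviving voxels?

start: 10×10×10 = 1000 voxels
  1. axis=1 (XZ plane), |mask|=83  ⇒  voxels=830
  2. axis=0 (YZ plane), |mask|=62  ⇒  voxels=516
  3. axis=2 (XY plane), |mask|=56  ⇒  voxels=269

269 voxels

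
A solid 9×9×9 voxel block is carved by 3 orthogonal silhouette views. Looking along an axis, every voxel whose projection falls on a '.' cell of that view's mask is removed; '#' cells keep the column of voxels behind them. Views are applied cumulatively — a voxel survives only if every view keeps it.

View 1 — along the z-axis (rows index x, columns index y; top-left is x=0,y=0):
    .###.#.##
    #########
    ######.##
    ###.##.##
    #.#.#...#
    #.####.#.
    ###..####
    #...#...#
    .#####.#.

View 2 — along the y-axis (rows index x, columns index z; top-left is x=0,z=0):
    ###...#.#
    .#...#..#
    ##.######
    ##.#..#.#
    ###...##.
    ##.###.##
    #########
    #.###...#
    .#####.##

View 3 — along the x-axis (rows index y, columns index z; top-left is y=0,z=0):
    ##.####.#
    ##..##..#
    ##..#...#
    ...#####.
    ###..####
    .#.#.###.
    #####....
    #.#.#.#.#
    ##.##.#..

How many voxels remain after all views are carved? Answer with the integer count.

full grid |V| = 729
[1] z-view keeps 56 columns → grid now 504
[2] y-view keeps 54 columns → grid now 338
[3] x-view keeps 48 columns → grid now 207

remaining voxels: 207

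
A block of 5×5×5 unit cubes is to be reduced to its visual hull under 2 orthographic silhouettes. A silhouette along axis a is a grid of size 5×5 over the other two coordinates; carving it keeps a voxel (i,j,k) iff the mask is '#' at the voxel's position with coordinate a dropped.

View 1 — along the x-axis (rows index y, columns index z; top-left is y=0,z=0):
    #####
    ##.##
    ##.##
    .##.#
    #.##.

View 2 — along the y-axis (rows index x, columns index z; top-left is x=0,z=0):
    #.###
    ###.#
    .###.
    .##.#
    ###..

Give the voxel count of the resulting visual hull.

voxel count = 63

before carving: 125 voxels (5×5×5)
step 1: project along x, AND mask (19/25) → |grid| = 95
step 2: project along y, AND mask (17/25) → |grid| = 63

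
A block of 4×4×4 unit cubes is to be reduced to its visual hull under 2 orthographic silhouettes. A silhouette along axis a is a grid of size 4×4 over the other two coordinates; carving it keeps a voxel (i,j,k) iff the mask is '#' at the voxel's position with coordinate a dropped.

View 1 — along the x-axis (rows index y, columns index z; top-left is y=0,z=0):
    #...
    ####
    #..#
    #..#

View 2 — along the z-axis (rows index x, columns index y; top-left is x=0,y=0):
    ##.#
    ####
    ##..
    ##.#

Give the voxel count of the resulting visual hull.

start: 4×4×4 = 64 voxels
V1 x: intersect with YZ mask (9 set) -- 36 left
V2 z: intersect with XY mask (12 set) -- 28 left

voxel count = 28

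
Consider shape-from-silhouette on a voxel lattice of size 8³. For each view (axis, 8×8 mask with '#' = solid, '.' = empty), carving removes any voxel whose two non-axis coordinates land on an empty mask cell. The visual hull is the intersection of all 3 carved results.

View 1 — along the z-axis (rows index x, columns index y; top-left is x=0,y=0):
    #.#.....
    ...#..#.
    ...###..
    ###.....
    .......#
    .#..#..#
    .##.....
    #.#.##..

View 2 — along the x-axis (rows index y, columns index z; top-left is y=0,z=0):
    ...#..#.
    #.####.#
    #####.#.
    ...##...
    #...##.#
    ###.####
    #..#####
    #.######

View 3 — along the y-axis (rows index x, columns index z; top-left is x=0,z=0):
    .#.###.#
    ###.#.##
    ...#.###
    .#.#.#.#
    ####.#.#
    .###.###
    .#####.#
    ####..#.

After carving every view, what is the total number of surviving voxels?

remaining voxels: 58

before carving: 512 voxels (8×8×8)
after view 1 [z-axis, 20 of 64 cells solid] → remaining = 160
after view 2 [x-axis, 40 of 64 cells solid] → remaining = 98
after view 3 [y-axis, 42 of 64 cells solid] → remaining = 58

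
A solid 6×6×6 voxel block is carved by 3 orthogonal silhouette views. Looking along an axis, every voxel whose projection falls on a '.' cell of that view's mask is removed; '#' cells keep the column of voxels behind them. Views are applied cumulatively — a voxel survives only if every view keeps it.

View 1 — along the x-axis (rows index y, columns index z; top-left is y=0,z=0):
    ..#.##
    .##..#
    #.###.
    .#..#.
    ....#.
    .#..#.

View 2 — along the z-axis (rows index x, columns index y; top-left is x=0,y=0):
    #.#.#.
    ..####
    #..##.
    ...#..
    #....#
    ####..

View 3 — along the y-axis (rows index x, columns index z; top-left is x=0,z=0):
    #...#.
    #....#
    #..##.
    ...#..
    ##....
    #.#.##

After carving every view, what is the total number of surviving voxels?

full grid |V| = 216
V1 x: intersect with YZ mask (15 set) -- 90 left
V2 z: intersect with XY mask (17 set) -- 42 left
V3 y: intersect with XZ mask (14 set) -- 18 left

remaining voxels: 18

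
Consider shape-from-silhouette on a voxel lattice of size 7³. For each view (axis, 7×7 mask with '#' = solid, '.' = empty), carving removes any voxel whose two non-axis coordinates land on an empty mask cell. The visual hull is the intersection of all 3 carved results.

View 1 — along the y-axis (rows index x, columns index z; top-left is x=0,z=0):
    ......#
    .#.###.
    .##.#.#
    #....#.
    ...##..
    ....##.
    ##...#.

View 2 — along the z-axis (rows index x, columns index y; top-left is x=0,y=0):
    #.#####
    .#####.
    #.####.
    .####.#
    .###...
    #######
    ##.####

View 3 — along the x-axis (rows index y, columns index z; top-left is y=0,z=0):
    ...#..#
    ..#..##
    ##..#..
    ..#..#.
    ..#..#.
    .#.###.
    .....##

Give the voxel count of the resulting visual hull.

initial block: 7^3 = 343
[1] y-view keeps 18 columns → grid now 126
[2] z-view keeps 37 columns → grid now 94
[3] x-view keeps 18 columns → grid now 37

37 voxels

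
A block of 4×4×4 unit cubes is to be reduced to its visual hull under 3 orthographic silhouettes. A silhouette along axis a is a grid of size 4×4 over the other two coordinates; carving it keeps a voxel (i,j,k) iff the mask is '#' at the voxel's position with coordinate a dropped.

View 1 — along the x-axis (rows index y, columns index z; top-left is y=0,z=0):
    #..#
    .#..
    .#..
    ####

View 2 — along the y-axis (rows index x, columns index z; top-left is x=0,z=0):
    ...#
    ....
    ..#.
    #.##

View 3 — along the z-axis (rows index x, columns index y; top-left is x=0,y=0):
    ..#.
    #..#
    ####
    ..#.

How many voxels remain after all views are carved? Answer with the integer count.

1 voxels

start: 4×4×4 = 64 voxels
[1] x-view keeps 8 columns → grid now 32
[2] y-view keeps 5 columns → grid now 8
[3] z-view keeps 8 columns → grid now 1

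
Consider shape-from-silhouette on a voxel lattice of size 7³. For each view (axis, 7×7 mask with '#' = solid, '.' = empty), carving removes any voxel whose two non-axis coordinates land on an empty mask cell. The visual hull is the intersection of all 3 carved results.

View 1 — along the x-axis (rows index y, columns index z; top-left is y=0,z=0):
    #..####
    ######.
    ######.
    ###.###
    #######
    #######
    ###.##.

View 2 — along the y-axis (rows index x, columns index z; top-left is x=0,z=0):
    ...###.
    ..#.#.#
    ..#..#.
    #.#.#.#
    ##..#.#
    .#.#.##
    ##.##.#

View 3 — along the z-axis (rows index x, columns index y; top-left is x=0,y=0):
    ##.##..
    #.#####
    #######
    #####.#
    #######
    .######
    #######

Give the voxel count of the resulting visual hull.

full grid |V| = 343
after view 1 [x-axis, 42 of 49 cells solid] → remaining = 294
after view 2 [y-axis, 25 of 49 cells solid] → remaining = 148
after view 3 [z-axis, 43 of 49 cells solid] → remaining = 131

remaining voxels: 131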